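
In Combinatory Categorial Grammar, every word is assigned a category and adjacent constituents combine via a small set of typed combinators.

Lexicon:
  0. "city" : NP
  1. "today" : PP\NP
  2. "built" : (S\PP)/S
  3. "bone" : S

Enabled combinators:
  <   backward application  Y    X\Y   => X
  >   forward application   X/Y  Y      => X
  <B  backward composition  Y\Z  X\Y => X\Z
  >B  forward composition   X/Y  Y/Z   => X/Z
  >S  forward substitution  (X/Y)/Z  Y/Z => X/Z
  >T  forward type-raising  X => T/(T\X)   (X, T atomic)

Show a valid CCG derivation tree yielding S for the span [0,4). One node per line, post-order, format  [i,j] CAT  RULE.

[0,1] NP  lex  "city"
[1,2] PP\NP  lex  "today"
[0,2] PP  <  k=1
[2,3] (S\PP)/S  lex  "built"
[3,4] S  lex  "bone"
[2,4] S\PP  >  k=3
[0,4] S  <  k=2

[0,4] S   <
  [0,2] PP   <
    [0,1] "city" : NP
    [1,2] "today" : PP\NP
  [2,4] S\PP   >
    [2,3] "built" : (S\PP)/S
    [3,4] "bone" : S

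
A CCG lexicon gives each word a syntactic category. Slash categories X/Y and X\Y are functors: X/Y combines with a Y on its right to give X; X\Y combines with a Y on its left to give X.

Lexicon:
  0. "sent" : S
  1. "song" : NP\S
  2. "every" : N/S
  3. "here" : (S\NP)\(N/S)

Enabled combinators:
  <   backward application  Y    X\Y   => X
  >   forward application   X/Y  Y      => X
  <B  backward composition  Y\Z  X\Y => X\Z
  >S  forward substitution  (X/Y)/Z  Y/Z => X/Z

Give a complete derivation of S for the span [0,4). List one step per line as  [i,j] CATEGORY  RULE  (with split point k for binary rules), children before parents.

[0,4] S   <
  [0,2] NP   <
    [0,1] "sent" : S
    [1,2] "song" : NP\S
  [2,4] S\NP   <
    [2,3] "every" : N/S
    [3,4] "here" : (S\NP)\(N/S)

[0,1] S  lex  "sent"
[1,2] NP\S  lex  "song"
[0,2] NP  <  k=1
[2,3] N/S  lex  "every"
[3,4] (S\NP)\(N/S)  lex  "here"
[2,4] S\NP  <  k=3
[0,4] S  <  k=2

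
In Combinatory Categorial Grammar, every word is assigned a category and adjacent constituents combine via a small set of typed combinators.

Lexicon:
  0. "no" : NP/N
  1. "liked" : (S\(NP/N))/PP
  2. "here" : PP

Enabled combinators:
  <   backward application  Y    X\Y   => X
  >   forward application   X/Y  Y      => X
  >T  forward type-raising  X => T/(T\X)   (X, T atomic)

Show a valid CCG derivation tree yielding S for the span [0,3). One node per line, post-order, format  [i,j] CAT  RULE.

[0,3] S   <
  [0,1] "no" : NP/N
  [1,3] S\(NP/N)   >
    [1,2] "liked" : (S\(NP/N))/PP
    [2,3] "here" : PP

[0,1] NP/N  lex  "no"
[1,2] (S\(NP/N))/PP  lex  "liked"
[2,3] PP  lex  "here"
[1,3] S\(NP/N)  >  k=2
[0,3] S  <  k=1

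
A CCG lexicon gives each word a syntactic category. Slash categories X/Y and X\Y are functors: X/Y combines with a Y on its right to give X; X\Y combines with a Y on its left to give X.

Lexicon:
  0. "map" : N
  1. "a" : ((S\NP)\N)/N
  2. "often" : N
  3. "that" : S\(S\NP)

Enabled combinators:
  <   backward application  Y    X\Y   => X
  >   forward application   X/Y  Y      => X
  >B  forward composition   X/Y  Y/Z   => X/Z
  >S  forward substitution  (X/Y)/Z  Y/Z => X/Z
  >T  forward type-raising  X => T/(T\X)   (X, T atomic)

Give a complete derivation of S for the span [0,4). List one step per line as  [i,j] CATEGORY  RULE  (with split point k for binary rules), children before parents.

[0,4] S   <
  [0,3] S\NP   <
    [0,1] "map" : N
    [1,3] (S\NP)\N   >
      [1,2] "a" : ((S\NP)\N)/N
      [2,3] "often" : N
  [3,4] "that" : S\(S\NP)

[0,1] N  lex  "map"
[1,2] ((S\NP)\N)/N  lex  "a"
[2,3] N  lex  "often"
[1,3] (S\NP)\N  >  k=2
[0,3] S\NP  <  k=1
[3,4] S\(S\NP)  lex  "that"
[0,4] S  <  k=3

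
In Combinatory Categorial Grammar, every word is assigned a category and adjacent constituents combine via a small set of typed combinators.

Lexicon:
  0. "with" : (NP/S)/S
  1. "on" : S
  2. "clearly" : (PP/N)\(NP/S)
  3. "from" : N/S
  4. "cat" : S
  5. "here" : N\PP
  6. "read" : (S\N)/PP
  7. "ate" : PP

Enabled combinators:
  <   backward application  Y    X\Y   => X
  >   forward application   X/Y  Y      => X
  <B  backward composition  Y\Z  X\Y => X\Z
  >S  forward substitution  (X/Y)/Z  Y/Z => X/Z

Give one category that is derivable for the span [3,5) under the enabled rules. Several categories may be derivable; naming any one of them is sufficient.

N

[0,8] S   <
  [0,5] PP   >
    [0,3] PP/N   <
      [0,2] NP/S   >
        [0,1] "with" : (NP/S)/S
        [1,2] "on" : S
      [2,3] "clearly" : (PP/N)\(NP/S)
    [3,5] N   >
      [3,4] "from" : N/S
      [4,5] "cat" : S
  [5,8] S\PP   <B
    [5,6] "here" : N\PP
    [6,8] S\N   >
      [6,7] "read" : (S\N)/PP
      [7,8] "ate" : PP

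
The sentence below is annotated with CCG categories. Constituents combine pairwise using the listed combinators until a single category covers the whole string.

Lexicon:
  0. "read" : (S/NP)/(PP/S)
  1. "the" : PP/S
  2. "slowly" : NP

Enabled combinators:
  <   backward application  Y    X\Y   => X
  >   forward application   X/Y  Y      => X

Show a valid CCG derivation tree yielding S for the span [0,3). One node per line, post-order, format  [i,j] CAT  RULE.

[0,1] (S/NP)/(PP/S)  lex  "read"
[1,2] PP/S  lex  "the"
[0,2] S/NP  >  k=1
[2,3] NP  lex  "slowly"
[0,3] S  >  k=2

[0,3] S   >
  [0,2] S/NP   >
    [0,1] "read" : (S/NP)/(PP/S)
    [1,2] "the" : PP/S
  [2,3] "slowly" : NP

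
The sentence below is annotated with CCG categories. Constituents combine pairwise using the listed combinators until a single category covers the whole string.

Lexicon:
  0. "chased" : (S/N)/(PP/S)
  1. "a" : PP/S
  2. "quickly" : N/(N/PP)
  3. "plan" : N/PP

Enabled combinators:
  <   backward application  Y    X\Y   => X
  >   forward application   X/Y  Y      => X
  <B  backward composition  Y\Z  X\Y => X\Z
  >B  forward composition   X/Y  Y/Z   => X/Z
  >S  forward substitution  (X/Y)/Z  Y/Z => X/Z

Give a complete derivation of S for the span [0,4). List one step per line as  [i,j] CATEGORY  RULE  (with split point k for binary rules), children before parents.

[0,1] (S/N)/(PP/S)  lex  "chased"
[1,2] PP/S  lex  "a"
[0,2] S/N  >  k=1
[2,3] N/(N/PP)  lex  "quickly"
[3,4] N/PP  lex  "plan"
[2,4] N  >  k=3
[0,4] S  >  k=2

[0,4] S   >
  [0,2] S/N   >
    [0,1] "chased" : (S/N)/(PP/S)
    [1,2] "a" : PP/S
  [2,4] N   >
    [2,3] "quickly" : N/(N/PP)
    [3,4] "plan" : N/PP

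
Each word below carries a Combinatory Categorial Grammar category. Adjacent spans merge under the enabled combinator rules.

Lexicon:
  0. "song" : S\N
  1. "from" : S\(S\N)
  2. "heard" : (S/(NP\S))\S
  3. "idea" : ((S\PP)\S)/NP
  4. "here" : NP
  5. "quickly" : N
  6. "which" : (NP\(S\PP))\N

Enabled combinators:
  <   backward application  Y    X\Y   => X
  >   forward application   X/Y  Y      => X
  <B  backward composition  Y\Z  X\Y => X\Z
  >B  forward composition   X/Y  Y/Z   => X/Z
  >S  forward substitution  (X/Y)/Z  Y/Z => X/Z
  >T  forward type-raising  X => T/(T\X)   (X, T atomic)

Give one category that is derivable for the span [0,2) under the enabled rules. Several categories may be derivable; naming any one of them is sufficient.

S

[0,7] S   >
  [0,3] S/(NP\S)   <
    [0,2] S   <
      [0,1] "song" : S\N
      [1,2] "from" : S\(S\N)
    [2,3] "heard" : (S/(NP\S))\S
  [3,7] NP\S   <B
    [3,5] (S\PP)\S   >
      [3,4] "idea" : ((S\PP)\S)/NP
      [4,5] "here" : NP
    [5,7] NP\(S\PP)   <
      [5,6] "quickly" : N
      [6,7] "which" : (NP\(S\PP))\N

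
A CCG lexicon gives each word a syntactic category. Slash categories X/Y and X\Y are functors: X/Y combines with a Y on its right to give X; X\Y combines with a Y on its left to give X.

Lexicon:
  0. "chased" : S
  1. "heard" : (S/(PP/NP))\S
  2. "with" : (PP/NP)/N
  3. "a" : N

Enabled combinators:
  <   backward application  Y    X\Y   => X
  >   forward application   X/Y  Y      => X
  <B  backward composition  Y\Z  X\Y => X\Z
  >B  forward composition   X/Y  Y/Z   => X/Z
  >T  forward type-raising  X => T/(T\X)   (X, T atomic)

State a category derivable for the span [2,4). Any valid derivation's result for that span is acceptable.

PP/NP

[0,4] S   >
  [0,2] S/(PP/NP)   <
    [0,1] "chased" : S
    [1,2] "heard" : (S/(PP/NP))\S
  [2,4] PP/NP   >
    [2,3] "with" : (PP/NP)/N
    [3,4] "a" : N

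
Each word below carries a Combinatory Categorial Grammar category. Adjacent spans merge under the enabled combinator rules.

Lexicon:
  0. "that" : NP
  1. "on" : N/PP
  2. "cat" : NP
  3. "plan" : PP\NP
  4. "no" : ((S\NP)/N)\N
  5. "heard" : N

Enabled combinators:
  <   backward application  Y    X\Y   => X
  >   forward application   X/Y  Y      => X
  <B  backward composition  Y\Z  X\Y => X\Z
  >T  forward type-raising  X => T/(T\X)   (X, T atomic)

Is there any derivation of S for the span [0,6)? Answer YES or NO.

[0,6] S   >
  [0,1] S/(S\NP)   >T
    [0,1] "that" : NP
  [1,6] S\NP   >
    [1,5] (S\NP)/N   <
      [1,4] N   >
        [1,2] "on" : N/PP
        [2,4] PP   <
          [2,3] "cat" : NP
          [3,4] "plan" : PP\NP
      [4,5] "no" : ((S\NP)/N)\N
    [5,6] "heard" : N

YES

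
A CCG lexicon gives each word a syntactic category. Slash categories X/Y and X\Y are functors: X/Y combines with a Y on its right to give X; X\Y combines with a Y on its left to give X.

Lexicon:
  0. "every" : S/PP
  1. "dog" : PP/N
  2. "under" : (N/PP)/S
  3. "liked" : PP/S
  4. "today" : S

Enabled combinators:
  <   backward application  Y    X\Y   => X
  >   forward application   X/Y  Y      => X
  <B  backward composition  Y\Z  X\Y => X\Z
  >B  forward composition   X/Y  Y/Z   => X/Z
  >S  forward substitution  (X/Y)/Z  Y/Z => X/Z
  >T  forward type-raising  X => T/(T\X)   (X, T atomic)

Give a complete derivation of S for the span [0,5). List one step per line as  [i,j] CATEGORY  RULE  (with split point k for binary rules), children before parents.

[0,5] S   >
  [0,2] S/N   >B
    [0,1] "every" : S/PP
    [1,2] "dog" : PP/N
  [2,5] N   >
    [2,4] N/S   >S
      [2,3] "under" : (N/PP)/S
      [3,4] "liked" : PP/S
    [4,5] "today" : S

[0,1] S/PP  lex  "every"
[1,2] PP/N  lex  "dog"
[0,2] S/N  >B  k=1
[2,3] (N/PP)/S  lex  "under"
[3,4] PP/S  lex  "liked"
[2,4] N/S  >S  k=3
[4,5] S  lex  "today"
[2,5] N  >  k=4
[0,5] S  >  k=2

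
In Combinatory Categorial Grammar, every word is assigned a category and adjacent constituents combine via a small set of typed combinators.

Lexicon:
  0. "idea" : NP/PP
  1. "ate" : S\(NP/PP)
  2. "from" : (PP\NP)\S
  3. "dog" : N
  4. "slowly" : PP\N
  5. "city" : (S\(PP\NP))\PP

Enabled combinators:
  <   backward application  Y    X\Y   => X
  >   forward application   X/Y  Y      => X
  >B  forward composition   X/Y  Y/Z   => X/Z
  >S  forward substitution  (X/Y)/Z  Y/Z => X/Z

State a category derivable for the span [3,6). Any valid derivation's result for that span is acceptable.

S\(PP\NP)

[0,6] S   <
  [0,3] PP\NP   <
    [0,2] S   <
      [0,1] "idea" : NP/PP
      [1,2] "ate" : S\(NP/PP)
    [2,3] "from" : (PP\NP)\S
  [3,6] S\(PP\NP)   <
    [3,5] PP   <
      [3,4] "dog" : N
      [4,5] "slowly" : PP\N
    [5,6] "city" : (S\(PP\NP))\PP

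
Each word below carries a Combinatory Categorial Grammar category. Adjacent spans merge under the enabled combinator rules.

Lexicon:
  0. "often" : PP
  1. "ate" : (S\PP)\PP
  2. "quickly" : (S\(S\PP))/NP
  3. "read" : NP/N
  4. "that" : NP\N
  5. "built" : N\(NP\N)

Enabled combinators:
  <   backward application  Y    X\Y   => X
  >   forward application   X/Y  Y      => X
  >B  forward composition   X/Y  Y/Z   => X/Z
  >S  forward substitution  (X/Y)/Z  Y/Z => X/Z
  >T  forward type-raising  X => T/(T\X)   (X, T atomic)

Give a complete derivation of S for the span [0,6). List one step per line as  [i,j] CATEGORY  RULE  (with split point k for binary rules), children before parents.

[0,6] S   <
  [0,2] S\PP   <
    [0,1] "often" : PP
    [1,2] "ate" : (S\PP)\PP
  [2,6] S\(S\PP)   >
    [2,3] "quickly" : (S\(S\PP))/NP
    [3,6] NP   >
      [3,4] "read" : NP/N
      [4,6] N   <
        [4,5] "that" : NP\N
        [5,6] "built" : N\(NP\N)

[0,1] PP  lex  "often"
[1,2] (S\PP)\PP  lex  "ate"
[0,2] S\PP  <  k=1
[2,3] (S\(S\PP))/NP  lex  "quickly"
[3,4] NP/N  lex  "read"
[4,5] NP\N  lex  "that"
[5,6] N\(NP\N)  lex  "built"
[4,6] N  <  k=5
[3,6] NP  >  k=4
[2,6] S\(S\PP)  >  k=3
[0,6] S  <  k=2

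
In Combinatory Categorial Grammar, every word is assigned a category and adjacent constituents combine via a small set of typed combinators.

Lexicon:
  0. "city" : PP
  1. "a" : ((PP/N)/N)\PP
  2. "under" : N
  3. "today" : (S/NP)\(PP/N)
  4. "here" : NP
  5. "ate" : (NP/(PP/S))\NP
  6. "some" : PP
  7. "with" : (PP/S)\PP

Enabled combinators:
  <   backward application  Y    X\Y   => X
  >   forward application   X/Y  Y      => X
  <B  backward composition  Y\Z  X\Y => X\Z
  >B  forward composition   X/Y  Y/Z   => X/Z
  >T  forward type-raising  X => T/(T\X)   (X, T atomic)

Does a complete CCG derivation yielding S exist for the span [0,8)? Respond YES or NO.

YES

[0,8] S   >
  [0,4] S/NP   <
    [0,3] PP/N   >
      [0,2] (PP/N)/N   <
        [0,1] "city" : PP
        [1,2] "a" : ((PP/N)/N)\PP
      [2,3] "under" : N
    [3,4] "today" : (S/NP)\(PP/N)
  [4,8] NP   >
    [4,6] NP/(PP/S)   <
      [4,5] "here" : NP
      [5,6] "ate" : (NP/(PP/S))\NP
    [6,8] PP/S   <
      [6,7] "some" : PP
      [7,8] "with" : (PP/S)\PP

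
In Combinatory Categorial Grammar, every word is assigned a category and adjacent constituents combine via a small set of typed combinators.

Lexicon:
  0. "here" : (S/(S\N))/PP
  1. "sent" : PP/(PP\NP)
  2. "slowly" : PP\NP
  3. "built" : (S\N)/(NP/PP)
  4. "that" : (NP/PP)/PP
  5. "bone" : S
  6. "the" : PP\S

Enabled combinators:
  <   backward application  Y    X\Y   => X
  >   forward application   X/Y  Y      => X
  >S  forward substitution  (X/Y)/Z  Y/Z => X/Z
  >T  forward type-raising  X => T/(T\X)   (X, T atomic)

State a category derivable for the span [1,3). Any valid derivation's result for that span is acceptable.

PP

[0,7] S   >
  [0,3] S/(S\N)   >
    [0,1] "here" : (S/(S\N))/PP
    [1,3] PP   >
      [1,2] "sent" : PP/(PP\NP)
      [2,3] "slowly" : PP\NP
  [3,7] S\N   >
    [3,4] "built" : (S\N)/(NP/PP)
    [4,7] NP/PP   >
      [4,5] "that" : (NP/PP)/PP
      [5,7] PP   <
        [5,6] "bone" : S
        [6,7] "the" : PP\S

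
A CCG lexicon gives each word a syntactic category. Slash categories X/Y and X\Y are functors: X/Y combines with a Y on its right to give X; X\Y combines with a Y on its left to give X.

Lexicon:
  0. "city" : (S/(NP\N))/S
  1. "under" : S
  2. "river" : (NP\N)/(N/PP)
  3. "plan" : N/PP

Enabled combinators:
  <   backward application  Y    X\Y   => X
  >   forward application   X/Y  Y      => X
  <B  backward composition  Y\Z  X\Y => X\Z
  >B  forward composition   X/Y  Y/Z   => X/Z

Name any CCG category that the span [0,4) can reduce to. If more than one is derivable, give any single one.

[0,4] S   >
  [0,2] S/(NP\N)   >
    [0,1] "city" : (S/(NP\N))/S
    [1,2] "under" : S
  [2,4] NP\N   >
    [2,3] "river" : (NP\N)/(N/PP)
    [3,4] "plan" : N/PP

S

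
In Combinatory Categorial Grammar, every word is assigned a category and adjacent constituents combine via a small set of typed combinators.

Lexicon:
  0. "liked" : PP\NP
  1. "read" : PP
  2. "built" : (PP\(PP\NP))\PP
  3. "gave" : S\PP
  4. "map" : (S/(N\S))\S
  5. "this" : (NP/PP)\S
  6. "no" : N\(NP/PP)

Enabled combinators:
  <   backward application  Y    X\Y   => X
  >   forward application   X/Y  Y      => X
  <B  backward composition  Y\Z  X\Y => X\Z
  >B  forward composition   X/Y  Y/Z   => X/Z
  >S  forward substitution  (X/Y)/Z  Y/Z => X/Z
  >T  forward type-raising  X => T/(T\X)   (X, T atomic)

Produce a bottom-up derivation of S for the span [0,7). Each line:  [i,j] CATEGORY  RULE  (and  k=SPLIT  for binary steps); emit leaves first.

[0,1] PP\NP  lex  "liked"
[1,2] PP  lex  "read"
[2,3] (PP\(PP\NP))\PP  lex  "built"
[1,3] PP\(PP\NP)  <  k=2
[0,3] PP  <  k=1
[3,4] S\PP  lex  "gave"
[0,4] S  <  k=3
[4,5] (S/(N\S))\S  lex  "map"
[0,5] S/(N\S)  <  k=4
[5,6] (NP/PP)\S  lex  "this"
[6,7] N\(NP/PP)  lex  "no"
[5,7] N\S  <B  k=6
[0,7] S  >  k=5

[0,7] S   >
  [0,5] S/(N\S)   <
    [0,4] S   <
      [0,3] PP   <
        [0,1] "liked" : PP\NP
        [1,3] PP\(PP\NP)   <
          [1,2] "read" : PP
          [2,3] "built" : (PP\(PP\NP))\PP
      [3,4] "gave" : S\PP
    [4,5] "map" : (S/(N\S))\S
  [5,7] N\S   <B
    [5,6] "this" : (NP/PP)\S
    [6,7] "no" : N\(NP/PP)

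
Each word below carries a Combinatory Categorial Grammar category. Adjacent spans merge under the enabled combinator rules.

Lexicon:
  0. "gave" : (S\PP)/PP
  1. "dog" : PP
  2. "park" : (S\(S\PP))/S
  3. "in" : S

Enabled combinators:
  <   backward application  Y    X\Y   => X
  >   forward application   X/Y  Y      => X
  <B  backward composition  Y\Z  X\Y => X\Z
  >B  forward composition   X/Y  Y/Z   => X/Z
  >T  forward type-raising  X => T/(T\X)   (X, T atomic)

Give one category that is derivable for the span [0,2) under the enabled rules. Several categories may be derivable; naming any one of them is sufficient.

[0,4] S   <
  [0,2] S\PP   >
    [0,1] "gave" : (S\PP)/PP
    [1,2] "dog" : PP
  [2,4] S\(S\PP)   >
    [2,3] "park" : (S\(S\PP))/S
    [3,4] "in" : S

S\PP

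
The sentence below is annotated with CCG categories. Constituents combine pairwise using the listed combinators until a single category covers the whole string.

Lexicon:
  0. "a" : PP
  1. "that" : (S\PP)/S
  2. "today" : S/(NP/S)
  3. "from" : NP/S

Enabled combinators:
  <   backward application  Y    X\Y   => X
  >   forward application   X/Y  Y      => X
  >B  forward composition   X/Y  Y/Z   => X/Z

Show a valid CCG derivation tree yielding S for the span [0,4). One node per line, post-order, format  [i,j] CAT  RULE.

[0,1] PP  lex  "a"
[1,2] (S\PP)/S  lex  "that"
[2,3] S/(NP/S)  lex  "today"
[3,4] NP/S  lex  "from"
[2,4] S  >  k=3
[1,4] S\PP  >  k=2
[0,4] S  <  k=1

[0,4] S   <
  [0,1] "a" : PP
  [1,4] S\PP   >
    [1,2] "that" : (S\PP)/S
    [2,4] S   >
      [2,3] "today" : S/(NP/S)
      [3,4] "from" : NP/S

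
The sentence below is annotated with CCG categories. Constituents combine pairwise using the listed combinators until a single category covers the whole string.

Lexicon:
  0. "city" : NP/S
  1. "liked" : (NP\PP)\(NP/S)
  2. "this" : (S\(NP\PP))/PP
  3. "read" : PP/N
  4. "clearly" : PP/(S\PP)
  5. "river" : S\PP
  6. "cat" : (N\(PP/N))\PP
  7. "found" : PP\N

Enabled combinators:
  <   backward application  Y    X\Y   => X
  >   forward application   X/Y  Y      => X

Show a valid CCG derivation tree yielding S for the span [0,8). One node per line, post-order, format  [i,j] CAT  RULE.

[0,1] NP/S  lex  "city"
[1,2] (NP\PP)\(NP/S)  lex  "liked"
[0,2] NP\PP  <  k=1
[2,3] (S\(NP\PP))/PP  lex  "this"
[3,4] PP/N  lex  "read"
[4,5] PP/(S\PP)  lex  "clearly"
[5,6] S\PP  lex  "river"
[4,6] PP  >  k=5
[6,7] (N\(PP/N))\PP  lex  "cat"
[4,7] N\(PP/N)  <  k=6
[3,7] N  <  k=4
[7,8] PP\N  lex  "found"
[3,8] PP  <  k=7
[2,8] S\(NP\PP)  >  k=3
[0,8] S  <  k=2

[0,8] S   <
  [0,2] NP\PP   <
    [0,1] "city" : NP/S
    [1,2] "liked" : (NP\PP)\(NP/S)
  [2,8] S\(NP\PP)   >
    [2,3] "this" : (S\(NP\PP))/PP
    [3,8] PP   <
      [3,7] N   <
        [3,4] "read" : PP/N
        [4,7] N\(PP/N)   <
          [4,6] PP   >
            [4,5] "clearly" : PP/(S\PP)
            [5,6] "river" : S\PP
          [6,7] "cat" : (N\(PP/N))\PP
      [7,8] "found" : PP\N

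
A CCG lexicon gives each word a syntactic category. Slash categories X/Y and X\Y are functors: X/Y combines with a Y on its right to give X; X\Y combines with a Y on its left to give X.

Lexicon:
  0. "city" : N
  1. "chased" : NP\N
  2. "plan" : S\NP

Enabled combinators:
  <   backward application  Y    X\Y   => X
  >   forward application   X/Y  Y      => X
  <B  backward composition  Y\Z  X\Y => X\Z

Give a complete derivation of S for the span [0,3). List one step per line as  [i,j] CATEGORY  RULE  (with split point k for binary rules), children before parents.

[0,1] N  lex  "city"
[1,2] NP\N  lex  "chased"
[0,2] NP  <  k=1
[2,3] S\NP  lex  "plan"
[0,3] S  <  k=2

[0,3] S   <
  [0,2] NP   <
    [0,1] "city" : N
    [1,2] "chased" : NP\N
  [2,3] "plan" : S\NP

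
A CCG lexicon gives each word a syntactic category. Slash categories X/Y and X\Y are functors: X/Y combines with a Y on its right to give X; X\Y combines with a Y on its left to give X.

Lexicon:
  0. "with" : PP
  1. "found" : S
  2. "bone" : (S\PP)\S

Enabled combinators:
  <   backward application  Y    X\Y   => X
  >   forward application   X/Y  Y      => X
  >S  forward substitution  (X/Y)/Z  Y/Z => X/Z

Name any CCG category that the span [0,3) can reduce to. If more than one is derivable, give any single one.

S

[0,3] S   <
  [0,1] "with" : PP
  [1,3] S\PP   <
    [1,2] "found" : S
    [2,3] "bone" : (S\PP)\S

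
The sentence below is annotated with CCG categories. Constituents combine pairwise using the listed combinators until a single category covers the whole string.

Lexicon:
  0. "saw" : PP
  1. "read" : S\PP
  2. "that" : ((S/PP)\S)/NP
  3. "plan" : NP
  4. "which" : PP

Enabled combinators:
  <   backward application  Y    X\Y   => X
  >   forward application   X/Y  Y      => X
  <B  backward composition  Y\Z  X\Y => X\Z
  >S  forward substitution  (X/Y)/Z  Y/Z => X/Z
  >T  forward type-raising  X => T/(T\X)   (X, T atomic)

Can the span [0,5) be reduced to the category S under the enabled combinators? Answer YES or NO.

[0,5] S   >
  [0,4] S/PP   <
    [0,2] S   <
      [0,1] "saw" : PP
      [1,2] "read" : S\PP
    [2,4] (S/PP)\S   >
      [2,3] "that" : ((S/PP)\S)/NP
      [3,4] "plan" : NP
  [4,5] "which" : PP

YES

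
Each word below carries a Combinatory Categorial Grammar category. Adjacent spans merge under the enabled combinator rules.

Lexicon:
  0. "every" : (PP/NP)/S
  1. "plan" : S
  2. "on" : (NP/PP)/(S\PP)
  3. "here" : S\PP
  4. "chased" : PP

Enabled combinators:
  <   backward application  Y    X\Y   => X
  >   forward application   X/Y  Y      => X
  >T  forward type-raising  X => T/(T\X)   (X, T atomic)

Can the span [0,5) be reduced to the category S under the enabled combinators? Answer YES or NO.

(PP/NP)/S S (NP/PP)/(S\PP) S\PP PP
CKY chart[0,5] = {N/(N\PP), NP/(NP\PP), PP, PP/(PP\PP), S/(S\PP)}; S ∉ chart

NO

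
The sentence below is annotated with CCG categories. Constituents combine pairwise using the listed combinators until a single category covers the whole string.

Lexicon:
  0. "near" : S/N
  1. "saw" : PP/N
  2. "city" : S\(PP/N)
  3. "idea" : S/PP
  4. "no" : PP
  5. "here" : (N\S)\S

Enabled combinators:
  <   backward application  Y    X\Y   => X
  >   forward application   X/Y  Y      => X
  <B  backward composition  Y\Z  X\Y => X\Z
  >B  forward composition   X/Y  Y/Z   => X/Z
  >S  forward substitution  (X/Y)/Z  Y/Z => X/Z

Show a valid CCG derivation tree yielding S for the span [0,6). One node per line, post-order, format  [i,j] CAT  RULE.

[0,6] S   >
  [0,1] "near" : S/N
  [1,6] N   <
    [1,3] S   <
      [1,2] "saw" : PP/N
      [2,3] "city" : S\(PP/N)
    [3,6] N\S   <
      [3,5] S   >
        [3,4] "idea" : S/PP
        [4,5] "no" : PP
      [5,6] "here" : (N\S)\S

[0,1] S/N  lex  "near"
[1,2] PP/N  lex  "saw"
[2,3] S\(PP/N)  lex  "city"
[1,3] S  <  k=2
[3,4] S/PP  lex  "idea"
[4,5] PP  lex  "no"
[3,5] S  >  k=4
[5,6] (N\S)\S  lex  "here"
[3,6] N\S  <  k=5
[1,6] N  <  k=3
[0,6] S  >  k=1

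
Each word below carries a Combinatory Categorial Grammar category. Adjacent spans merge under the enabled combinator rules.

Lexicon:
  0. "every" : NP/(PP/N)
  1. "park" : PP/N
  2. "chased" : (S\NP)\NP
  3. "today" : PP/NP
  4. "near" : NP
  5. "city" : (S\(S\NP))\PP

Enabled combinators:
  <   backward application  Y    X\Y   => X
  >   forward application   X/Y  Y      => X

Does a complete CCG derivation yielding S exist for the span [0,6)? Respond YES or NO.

[0,6] S   <
  [0,3] S\NP   <
    [0,2] NP   >
      [0,1] "every" : NP/(PP/N)
      [1,2] "park" : PP/N
    [2,3] "chased" : (S\NP)\NP
  [3,6] S\(S\NP)   <
    [3,5] PP   >
      [3,4] "today" : PP/NP
      [4,5] "near" : NP
    [5,6] "city" : (S\(S\NP))\PP

YES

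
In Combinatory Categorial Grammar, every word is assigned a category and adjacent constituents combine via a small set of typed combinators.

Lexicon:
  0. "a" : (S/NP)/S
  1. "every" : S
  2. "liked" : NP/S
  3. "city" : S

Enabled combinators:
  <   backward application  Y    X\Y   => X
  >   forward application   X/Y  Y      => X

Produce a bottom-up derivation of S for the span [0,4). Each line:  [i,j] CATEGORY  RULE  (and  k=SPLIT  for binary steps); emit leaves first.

[0,4] S   >
  [0,2] S/NP   >
    [0,1] "a" : (S/NP)/S
    [1,2] "every" : S
  [2,4] NP   >
    [2,3] "liked" : NP/S
    [3,4] "city" : S

[0,1] (S/NP)/S  lex  "a"
[1,2] S  lex  "every"
[0,2] S/NP  >  k=1
[2,3] NP/S  lex  "liked"
[3,4] S  lex  "city"
[2,4] NP  >  k=3
[0,4] S  >  k=2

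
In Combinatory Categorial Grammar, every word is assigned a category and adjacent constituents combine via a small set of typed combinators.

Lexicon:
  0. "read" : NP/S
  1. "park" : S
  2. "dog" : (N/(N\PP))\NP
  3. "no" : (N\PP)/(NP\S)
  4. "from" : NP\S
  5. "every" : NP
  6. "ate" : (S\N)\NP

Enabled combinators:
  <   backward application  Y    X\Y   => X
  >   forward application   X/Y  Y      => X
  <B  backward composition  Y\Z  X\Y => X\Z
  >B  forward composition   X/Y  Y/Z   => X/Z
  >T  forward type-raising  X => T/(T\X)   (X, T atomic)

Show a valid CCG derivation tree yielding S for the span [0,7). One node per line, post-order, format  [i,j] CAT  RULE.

[0,1] NP/S  lex  "read"
[1,2] S  lex  "park"
[0,2] NP  >  k=1
[2,3] (N/(N\PP))\NP  lex  "dog"
[0,3] N/(N\PP)  <  k=2
[3,4] (N\PP)/(NP\S)  lex  "no"
[4,5] NP\S  lex  "from"
[3,5] N\PP  >  k=4
[0,5] N  >  k=3
[5,6] NP  lex  "every"
[6,7] (S\N)\NP  lex  "ate"
[5,7] S\N  <  k=6
[0,7] S  <  k=5

[0,7] S   <
  [0,5] N   >
    [0,3] N/(N\PP)   <
      [0,2] NP   >
        [0,1] "read" : NP/S
        [1,2] "park" : S
      [2,3] "dog" : (N/(N\PP))\NP
    [3,5] N\PP   >
      [3,4] "no" : (N\PP)/(NP\S)
      [4,5] "from" : NP\S
  [5,7] S\N   <
    [5,6] "every" : NP
    [6,7] "ate" : (S\N)\NP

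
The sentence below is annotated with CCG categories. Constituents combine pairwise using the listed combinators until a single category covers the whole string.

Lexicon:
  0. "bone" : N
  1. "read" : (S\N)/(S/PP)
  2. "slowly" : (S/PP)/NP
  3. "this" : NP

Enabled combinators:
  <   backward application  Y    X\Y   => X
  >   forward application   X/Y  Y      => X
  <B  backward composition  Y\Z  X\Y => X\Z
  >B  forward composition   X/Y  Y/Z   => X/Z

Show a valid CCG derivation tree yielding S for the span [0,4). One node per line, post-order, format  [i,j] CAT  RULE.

[0,1] N  lex  "bone"
[1,2] (S\N)/(S/PP)  lex  "read"
[2,3] (S/PP)/NP  lex  "slowly"
[3,4] NP  lex  "this"
[2,4] S/PP  >  k=3
[1,4] S\N  >  k=2
[0,4] S  <  k=1

[0,4] S   <
  [0,1] "bone" : N
  [1,4] S\N   >
    [1,2] "read" : (S\N)/(S/PP)
    [2,4] S/PP   >
      [2,3] "slowly" : (S/PP)/NP
      [3,4] "this" : NP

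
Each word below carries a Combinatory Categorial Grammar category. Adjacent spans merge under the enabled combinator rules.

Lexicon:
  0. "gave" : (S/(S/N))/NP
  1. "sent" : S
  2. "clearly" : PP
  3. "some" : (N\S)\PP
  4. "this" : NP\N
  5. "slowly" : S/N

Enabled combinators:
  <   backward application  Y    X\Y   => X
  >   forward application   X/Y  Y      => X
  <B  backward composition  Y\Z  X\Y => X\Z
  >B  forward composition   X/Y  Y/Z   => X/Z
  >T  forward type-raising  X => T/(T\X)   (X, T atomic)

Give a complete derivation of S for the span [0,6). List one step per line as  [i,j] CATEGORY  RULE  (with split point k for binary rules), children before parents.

[0,6] S   >
  [0,5] S/(S/N)   >
    [0,1] "gave" : (S/(S/N))/NP
    [1,5] NP   <
      [1,2] "sent" : S
      [2,5] NP\S   <B
        [2,4] N\S   <
          [2,3] "clearly" : PP
          [3,4] "some" : (N\S)\PP
        [4,5] "this" : NP\N
  [5,6] "slowly" : S/N

[0,1] (S/(S/N))/NP  lex  "gave"
[1,2] S  lex  "sent"
[2,3] PP  lex  "clearly"
[3,4] (N\S)\PP  lex  "some"
[2,4] N\S  <  k=3
[4,5] NP\N  lex  "this"
[2,5] NP\S  <B  k=4
[1,5] NP  <  k=2
[0,5] S/(S/N)  >  k=1
[5,6] S/N  lex  "slowly"
[0,6] S  >  k=5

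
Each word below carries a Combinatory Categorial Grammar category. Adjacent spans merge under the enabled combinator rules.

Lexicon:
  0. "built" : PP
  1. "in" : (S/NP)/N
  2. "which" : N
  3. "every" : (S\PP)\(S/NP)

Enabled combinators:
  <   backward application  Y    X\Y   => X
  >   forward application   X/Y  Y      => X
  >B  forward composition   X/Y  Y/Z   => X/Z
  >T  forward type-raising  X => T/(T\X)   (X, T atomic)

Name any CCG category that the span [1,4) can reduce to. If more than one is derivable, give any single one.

S\PP

[0,4] S   <
  [0,1] "built" : PP
  [1,4] S\PP   <
    [1,3] S/NP   >
      [1,2] "in" : (S/NP)/N
      [2,3] "which" : N
    [3,4] "every" : (S\PP)\(S/NP)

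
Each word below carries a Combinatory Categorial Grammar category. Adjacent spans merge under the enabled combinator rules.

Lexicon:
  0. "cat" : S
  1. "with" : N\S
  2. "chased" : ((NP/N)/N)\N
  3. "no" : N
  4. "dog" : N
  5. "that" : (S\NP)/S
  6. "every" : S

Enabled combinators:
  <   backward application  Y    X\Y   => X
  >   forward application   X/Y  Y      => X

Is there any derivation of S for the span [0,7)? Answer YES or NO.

YES

[0,7] S   <
  [0,5] NP   >
    [0,4] NP/N   >
      [0,3] (NP/N)/N   <
        [0,2] N   <
          [0,1] "cat" : S
          [1,2] "with" : N\S
        [2,3] "chased" : ((NP/N)/N)\N
      [3,4] "no" : N
    [4,5] "dog" : N
  [5,7] S\NP   >
    [5,6] "that" : (S\NP)/S
    [6,7] "every" : S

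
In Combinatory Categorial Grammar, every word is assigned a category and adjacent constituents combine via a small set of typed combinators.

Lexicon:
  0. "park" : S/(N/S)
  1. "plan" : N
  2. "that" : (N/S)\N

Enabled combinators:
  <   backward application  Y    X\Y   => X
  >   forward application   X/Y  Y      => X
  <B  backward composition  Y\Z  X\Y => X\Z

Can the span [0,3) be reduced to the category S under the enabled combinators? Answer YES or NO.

[0,3] S   >
  [0,1] "park" : S/(N/S)
  [1,3] N/S   <
    [1,2] "plan" : N
    [2,3] "that" : (N/S)\N

YES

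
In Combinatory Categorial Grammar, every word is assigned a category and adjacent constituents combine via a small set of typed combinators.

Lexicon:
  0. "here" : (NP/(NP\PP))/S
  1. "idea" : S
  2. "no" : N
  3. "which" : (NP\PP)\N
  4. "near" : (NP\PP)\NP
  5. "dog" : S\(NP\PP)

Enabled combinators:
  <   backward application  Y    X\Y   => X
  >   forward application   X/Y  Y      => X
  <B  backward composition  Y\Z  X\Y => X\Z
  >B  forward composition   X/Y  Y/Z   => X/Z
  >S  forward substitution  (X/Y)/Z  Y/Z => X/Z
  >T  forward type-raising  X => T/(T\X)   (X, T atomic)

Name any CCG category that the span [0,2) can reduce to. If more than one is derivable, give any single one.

NP/(NP\PP)

[0,6] S   <
  [0,4] NP   >
    [0,2] NP/(NP\PP)   >
      [0,1] "here" : (NP/(NP\PP))/S
      [1,2] "idea" : S
    [2,4] NP\PP   <
      [2,3] "no" : N
      [3,4] "which" : (NP\PP)\N
  [4,6] S\NP   <B
    [4,5] "near" : (NP\PP)\NP
    [5,6] "dog" : S\(NP\PP)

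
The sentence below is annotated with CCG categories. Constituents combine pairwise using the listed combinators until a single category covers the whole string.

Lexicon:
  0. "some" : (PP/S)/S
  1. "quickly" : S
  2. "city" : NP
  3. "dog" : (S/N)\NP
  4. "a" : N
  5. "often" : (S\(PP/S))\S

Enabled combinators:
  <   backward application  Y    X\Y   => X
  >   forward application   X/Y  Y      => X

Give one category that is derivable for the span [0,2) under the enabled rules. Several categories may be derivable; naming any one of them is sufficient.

PP/S

[0,6] S   <
  [0,2] PP/S   >
    [0,1] "some" : (PP/S)/S
    [1,2] "quickly" : S
  [2,6] S\(PP/S)   <
    [2,5] S   >
      [2,4] S/N   <
        [2,3] "city" : NP
        [3,4] "dog" : (S/N)\NP
      [4,5] "a" : N
    [5,6] "often" : (S\(PP/S))\S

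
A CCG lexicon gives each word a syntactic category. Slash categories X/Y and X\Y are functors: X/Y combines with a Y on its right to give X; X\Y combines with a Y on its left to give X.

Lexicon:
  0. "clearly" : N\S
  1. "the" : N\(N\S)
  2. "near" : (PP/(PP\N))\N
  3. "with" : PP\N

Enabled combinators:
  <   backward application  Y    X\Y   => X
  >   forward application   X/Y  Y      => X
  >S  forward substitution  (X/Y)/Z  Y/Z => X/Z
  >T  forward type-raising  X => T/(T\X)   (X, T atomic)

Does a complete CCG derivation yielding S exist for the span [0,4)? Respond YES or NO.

N\S N\(N\S) (PP/(PP\N))\N PP\N
CKY chart[0,4] = {N/(N\PP), NP/(NP\PP), PP, PP/(PP\PP), S/(S\PP)}; S ∉ chart

NO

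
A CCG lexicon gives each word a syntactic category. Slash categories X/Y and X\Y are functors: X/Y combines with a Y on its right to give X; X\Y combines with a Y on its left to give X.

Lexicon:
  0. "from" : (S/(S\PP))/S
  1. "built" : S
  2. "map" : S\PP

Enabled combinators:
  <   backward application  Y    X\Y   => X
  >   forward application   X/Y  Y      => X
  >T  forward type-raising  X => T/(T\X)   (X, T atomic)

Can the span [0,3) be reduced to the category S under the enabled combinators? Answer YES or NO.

[0,3] S   >
  [0,2] S/(S\PP)   >
    [0,1] "from" : (S/(S\PP))/S
    [1,2] "built" : S
  [2,3] "map" : S\PP

YES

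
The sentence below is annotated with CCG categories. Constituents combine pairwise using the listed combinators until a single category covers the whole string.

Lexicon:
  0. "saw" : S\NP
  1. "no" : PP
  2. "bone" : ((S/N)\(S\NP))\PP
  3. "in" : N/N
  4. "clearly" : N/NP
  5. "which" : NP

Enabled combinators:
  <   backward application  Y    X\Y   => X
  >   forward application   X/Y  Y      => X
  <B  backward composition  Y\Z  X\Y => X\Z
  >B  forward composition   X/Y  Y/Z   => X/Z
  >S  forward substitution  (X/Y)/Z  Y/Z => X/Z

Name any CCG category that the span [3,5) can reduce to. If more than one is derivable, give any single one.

[0,6] S   >
  [0,3] S/N   <
    [0,1] "saw" : S\NP
    [1,3] (S/N)\(S\NP)   <
      [1,2] "no" : PP
      [2,3] "bone" : ((S/N)\(S\NP))\PP
  [3,6] N   >
    [3,5] N/NP   >B
      [3,4] "in" : N/N
      [4,5] "clearly" : N/NP
    [5,6] "which" : NP

N/NP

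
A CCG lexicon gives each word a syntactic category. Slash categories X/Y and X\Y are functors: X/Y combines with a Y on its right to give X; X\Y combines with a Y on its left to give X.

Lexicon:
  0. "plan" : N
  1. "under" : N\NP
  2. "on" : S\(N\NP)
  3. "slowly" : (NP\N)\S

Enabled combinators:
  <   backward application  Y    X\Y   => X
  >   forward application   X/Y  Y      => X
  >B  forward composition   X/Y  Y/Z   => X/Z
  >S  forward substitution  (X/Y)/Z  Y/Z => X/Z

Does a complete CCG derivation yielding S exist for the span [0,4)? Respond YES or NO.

N N\NP S\(N\NP) (NP\N)\S
CKY chart[0,4] = {NP}; S ∉ chart

NO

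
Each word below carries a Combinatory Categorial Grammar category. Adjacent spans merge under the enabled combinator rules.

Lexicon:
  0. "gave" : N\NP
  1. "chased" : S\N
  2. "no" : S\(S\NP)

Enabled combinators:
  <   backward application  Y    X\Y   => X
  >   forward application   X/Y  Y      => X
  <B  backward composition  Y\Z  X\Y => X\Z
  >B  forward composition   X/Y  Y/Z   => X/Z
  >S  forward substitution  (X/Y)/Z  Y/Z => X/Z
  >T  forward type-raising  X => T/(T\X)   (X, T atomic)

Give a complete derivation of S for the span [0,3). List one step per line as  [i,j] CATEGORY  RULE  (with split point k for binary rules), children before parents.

[0,1] N\NP  lex  "gave"
[1,2] S\N  lex  "chased"
[0,2] S\NP  <B  k=1
[2,3] S\(S\NP)  lex  "no"
[0,3] S  <  k=2

[0,3] S   <
  [0,2] S\NP   <B
    [0,1] "gave" : N\NP
    [1,2] "chased" : S\N
  [2,3] "no" : S\(S\NP)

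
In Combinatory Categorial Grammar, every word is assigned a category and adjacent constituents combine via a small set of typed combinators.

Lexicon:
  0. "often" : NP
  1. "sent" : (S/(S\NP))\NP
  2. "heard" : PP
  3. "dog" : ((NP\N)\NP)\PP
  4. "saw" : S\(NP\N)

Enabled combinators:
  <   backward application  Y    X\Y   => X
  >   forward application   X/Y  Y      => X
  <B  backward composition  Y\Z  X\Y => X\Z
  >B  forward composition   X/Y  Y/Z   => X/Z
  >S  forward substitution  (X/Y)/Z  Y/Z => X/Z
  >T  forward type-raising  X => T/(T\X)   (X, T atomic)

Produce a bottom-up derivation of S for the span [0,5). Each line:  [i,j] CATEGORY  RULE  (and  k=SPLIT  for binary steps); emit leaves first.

[0,1] NP  lex  "often"
[1,2] (S/(S\NP))\NP  lex  "sent"
[0,2] S/(S\NP)  <  k=1
[2,3] PP  lex  "heard"
[3,4] ((NP\N)\NP)\PP  lex  "dog"
[2,4] (NP\N)\NP  <  k=3
[4,5] S\(NP\N)  lex  "saw"
[2,5] S\NP  <B  k=4
[0,5] S  >  k=2

[0,5] S   >
  [0,2] S/(S\NP)   <
    [0,1] "often" : NP
    [1,2] "sent" : (S/(S\NP))\NP
  [2,5] S\NP   <B
    [2,4] (NP\N)\NP   <
      [2,3] "heard" : PP
      [3,4] "dog" : ((NP\N)\NP)\PP
    [4,5] "saw" : S\(NP\N)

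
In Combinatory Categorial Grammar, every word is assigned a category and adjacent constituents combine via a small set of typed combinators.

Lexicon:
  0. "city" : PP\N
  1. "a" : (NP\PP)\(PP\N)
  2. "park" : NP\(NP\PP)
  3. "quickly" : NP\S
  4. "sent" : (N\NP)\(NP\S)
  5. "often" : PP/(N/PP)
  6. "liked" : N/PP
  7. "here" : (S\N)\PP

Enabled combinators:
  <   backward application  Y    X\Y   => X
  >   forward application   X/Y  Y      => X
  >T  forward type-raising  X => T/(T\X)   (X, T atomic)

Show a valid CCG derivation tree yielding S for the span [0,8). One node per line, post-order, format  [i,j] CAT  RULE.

[0,8] S   <
  [0,5] N   <
    [0,3] NP   <
      [0,2] NP\PP   <
        [0,1] "city" : PP\N
        [1,2] "a" : (NP\PP)\(PP\N)
      [2,3] "park" : NP\(NP\PP)
    [3,5] N\NP   <
      [3,4] "quickly" : NP\S
      [4,5] "sent" : (N\NP)\(NP\S)
  [5,8] S\N   <
    [5,7] PP   >
      [5,6] "often" : PP/(N/PP)
      [6,7] "liked" : N/PP
    [7,8] "here" : (S\N)\PP

[0,1] PP\N  lex  "city"
[1,2] (NP\PP)\(PP\N)  lex  "a"
[0,2] NP\PP  <  k=1
[2,3] NP\(NP\PP)  lex  "park"
[0,3] NP  <  k=2
[3,4] NP\S  lex  "quickly"
[4,5] (N\NP)\(NP\S)  lex  "sent"
[3,5] N\NP  <  k=4
[0,5] N  <  k=3
[5,6] PP/(N/PP)  lex  "often"
[6,7] N/PP  lex  "liked"
[5,7] PP  >  k=6
[7,8] (S\N)\PP  lex  "here"
[5,8] S\N  <  k=7
[0,8] S  <  k=5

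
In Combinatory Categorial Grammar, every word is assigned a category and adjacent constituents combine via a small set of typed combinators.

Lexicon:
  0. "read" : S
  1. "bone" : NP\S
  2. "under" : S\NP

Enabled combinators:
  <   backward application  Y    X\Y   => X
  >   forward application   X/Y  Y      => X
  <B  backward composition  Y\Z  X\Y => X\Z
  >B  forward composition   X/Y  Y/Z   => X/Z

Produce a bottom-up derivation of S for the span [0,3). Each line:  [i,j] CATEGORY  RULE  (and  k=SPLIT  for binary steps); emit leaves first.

[0,1] S  lex  "read"
[1,2] NP\S  lex  "bone"
[0,2] NP  <  k=1
[2,3] S\NP  lex  "under"
[0,3] S  <  k=2

[0,3] S   <
  [0,2] NP   <
    [0,1] "read" : S
    [1,2] "bone" : NP\S
  [2,3] "under" : S\NP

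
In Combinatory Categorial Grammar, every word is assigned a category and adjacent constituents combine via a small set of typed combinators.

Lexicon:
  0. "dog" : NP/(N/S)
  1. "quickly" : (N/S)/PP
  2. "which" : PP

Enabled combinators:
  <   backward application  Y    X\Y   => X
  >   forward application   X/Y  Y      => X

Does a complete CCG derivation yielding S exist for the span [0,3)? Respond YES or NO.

NP/(N/S) (N/S)/PP PP
CKY chart[0,3] = {NP}; S ∉ chart

NO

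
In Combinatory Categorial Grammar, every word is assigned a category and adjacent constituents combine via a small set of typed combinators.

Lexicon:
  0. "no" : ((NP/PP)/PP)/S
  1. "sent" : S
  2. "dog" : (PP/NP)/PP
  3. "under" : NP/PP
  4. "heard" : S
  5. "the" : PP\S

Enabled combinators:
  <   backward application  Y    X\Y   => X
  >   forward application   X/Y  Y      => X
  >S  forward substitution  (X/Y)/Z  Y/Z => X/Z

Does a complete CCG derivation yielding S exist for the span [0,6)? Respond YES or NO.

((NP/PP)/PP)/S S (PP/NP)/PP NP/PP S PP\S
CKY chart[0,6] = {NP, NP/PP}; S ∉ chart

NO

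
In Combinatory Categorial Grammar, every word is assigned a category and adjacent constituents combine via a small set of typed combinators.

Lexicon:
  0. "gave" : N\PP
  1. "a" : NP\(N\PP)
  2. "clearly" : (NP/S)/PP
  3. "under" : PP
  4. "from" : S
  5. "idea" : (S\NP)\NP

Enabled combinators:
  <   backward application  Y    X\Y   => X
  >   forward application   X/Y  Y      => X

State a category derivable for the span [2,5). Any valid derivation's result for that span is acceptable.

NP

[0,6] S   <
  [0,2] NP   <
    [0,1] "gave" : N\PP
    [1,2] "a" : NP\(N\PP)
  [2,6] S\NP   <
    [2,5] NP   >
      [2,4] NP/S   >
        [2,3] "clearly" : (NP/S)/PP
        [3,4] "under" : PP
      [4,5] "from" : S
    [5,6] "idea" : (S\NP)\NP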